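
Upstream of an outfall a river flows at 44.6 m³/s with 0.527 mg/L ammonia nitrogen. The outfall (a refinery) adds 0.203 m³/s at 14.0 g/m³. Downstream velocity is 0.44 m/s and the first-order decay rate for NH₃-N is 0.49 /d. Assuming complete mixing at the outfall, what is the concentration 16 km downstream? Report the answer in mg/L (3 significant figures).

0.478 mg/L

After complete mixing, C₀ = (0.203·14 + 44.6·0.527) / 44.8 = 0.588 mg/L.
Travel time t = 1.6e+04 m / 0.44 m/s = 3.636e+04 s = 0.4209 d.
C = 0.588·exp(−0.49·0.4209) = 0.588·0.8136 = 0.4785 mg/L.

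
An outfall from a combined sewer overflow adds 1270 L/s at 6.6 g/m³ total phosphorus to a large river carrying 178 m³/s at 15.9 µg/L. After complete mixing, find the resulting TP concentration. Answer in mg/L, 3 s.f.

0.0625 mg/L

1270 L/s = 1.27 m³/s.
15.9 µg/L = 0.0159 mg/L.
Flow-weighted mixing gives C = (1.27·6.6 + 178·0.0159) / (1.27 + 178) = 11.21/179.3 = 0.06254 mg/L.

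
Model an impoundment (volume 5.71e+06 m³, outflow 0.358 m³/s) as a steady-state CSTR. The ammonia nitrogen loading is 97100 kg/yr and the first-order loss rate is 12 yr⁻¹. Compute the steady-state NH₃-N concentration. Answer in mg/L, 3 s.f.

Outflow Q = 0.358 m³/s × 3.156e+07 s/yr = 1.13e+07 m³/yr.
Steady-state CSTR mass balance: W = Q·C + k·V·C, so C = W/(Q + kV).
Q + kV = 1.13e+07 + 12·5.71e+06 = 7.982e+07 m³/yr.
C = 97100/7.982e+07 = 0.001217 kg/m³ = 1.217 mg/L.

1.22 mg/L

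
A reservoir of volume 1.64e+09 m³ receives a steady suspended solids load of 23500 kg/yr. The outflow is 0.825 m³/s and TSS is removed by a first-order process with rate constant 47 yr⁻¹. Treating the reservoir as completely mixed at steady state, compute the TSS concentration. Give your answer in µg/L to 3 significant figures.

0.305 µg/L

Outflow Q = 0.825 m³/s × 3.156e+07 s/yr = 2.604e+07 m³/yr.
Steady-state CSTR mass balance: W = Q·C + k·V·C, so C = W/(Q + kV).
Q + kV = 2.604e+07 + 47·1.64e+09 = 7.711e+10 m³/yr.
C = 23500/7.711e+10 = 3.048e-07 kg/m³ = 0.0003048 mg/L = 0.3048 µg/L.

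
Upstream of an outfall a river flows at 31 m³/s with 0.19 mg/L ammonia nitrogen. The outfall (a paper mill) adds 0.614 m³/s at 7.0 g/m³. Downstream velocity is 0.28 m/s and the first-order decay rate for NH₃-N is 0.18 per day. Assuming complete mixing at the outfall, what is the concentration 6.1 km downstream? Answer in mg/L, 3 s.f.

After complete mixing, C₀ = (0.614·7 + 31·0.19) / 31.61 = 0.3223 mg/L.
Travel time t = 6100 m / 0.28 m/s = 2.179e+04 s = 0.2521 d.
C = 0.3223·exp(−0.18·0.2521) = 0.3223·0.9556 = 0.308 mg/L.

0.308 mg/L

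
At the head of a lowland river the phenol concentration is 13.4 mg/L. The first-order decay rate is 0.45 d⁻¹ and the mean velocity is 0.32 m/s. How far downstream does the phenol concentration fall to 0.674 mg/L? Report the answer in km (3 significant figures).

From C = C₀·e^(−kt), t = ln(C₀/C)/k = ln(13.4/0.674)/0.45 = 2.99/0.45 = 6.644 d.
Distance = v·t = 0.32 m/s × 5.74e+05 s = 1.837e+05 m = 183.7 km.

184 km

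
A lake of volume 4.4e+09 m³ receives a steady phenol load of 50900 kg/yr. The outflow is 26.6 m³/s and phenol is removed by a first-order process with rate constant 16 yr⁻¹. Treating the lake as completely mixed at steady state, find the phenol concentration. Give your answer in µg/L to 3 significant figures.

0.714 µg/L

Outflow Q = 26.6 m³/s × 3.156e+07 s/yr = 8.394e+08 m³/yr.
Steady-state CSTR mass balance: W = Q·C + k·V·C, so C = W/(Q + kV).
Q + kV = 8.394e+08 + 16·4.4e+09 = 7.124e+10 m³/yr.
C = 50900/7.124e+10 = 7.145e-07 kg/m³ = 0.0007145 mg/L = 0.7145 µg/L.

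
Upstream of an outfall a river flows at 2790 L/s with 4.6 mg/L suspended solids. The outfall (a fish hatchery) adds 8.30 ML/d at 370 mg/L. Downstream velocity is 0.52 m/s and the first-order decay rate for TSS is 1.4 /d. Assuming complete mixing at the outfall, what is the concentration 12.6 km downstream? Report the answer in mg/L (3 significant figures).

8.30 ML/d = 0.09606 m³/s.
2790 L/s = 2.79 m³/s.
After complete mixing, C₀ = (0.09606·370 + 2.79·4.6) / 2.886 = 16.76 mg/L.
Travel time t = 1.26e+04 m / 0.52 m/s = 2.423e+04 s = 0.2804 d.
C = 16.76·exp(−1.4·0.2804) = 16.76·0.6753 = 11.32 mg/L.

11.3 mg/L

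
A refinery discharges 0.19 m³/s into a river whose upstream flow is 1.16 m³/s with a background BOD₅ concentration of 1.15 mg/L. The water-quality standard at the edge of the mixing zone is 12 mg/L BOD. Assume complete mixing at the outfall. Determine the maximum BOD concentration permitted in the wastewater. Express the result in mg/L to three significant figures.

78.2 mg/L

Mass balance: 12·1.35 = 0.19·Cₑ + 1.16·1.15.
Cₑ = (16.2 − 1.334) / 0.19 = 78.24 mg/L.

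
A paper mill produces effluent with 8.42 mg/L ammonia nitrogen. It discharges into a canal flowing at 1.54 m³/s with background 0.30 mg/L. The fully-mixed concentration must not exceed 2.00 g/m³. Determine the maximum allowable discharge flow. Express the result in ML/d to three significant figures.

Mass balance at complete mixing: C_std·(Q_w + Q_r) = Q_w·C_e + Q_r·C_b.
Rearranging, Q_w = Q_r·(C_std − C_b)/(C_e − C_std) = 1.54·(2 − 0.3) / (8.42 − 2) = 0.4078 m³/s.
= 35.23 ML/d.

35.2 ML/d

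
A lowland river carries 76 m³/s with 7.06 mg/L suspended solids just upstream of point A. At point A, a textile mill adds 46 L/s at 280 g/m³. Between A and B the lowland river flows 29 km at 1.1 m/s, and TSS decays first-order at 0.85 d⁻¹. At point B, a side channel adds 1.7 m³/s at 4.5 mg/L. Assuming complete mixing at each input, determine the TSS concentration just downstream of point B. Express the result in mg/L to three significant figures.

5.55 mg/L

46 L/s = 0.046 m³/s.
After input A: C = (76·7.06 + 0.046·280) / 76.05 = 7.225 mg/L.
Over the 29 km reach to input B (t = 2.636e+04 s = 0.3051 d), decay gives C = 7.225·exp(−0.85·0.3051) = 5.574 mg/L.
After input B: C = (76.05·5.574 + 1.7·4.5) / 77.75 = 5.551 mg/L.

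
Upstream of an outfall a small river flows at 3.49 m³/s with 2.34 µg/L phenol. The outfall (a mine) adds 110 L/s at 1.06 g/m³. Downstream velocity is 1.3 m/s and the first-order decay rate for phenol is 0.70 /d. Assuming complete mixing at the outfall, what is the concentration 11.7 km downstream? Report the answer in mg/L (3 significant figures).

0.0322 mg/L

110 L/s = 0.11 m³/s.
2.34 µg/L = 0.00234 mg/L.
After complete mixing, C₀ = (0.11·1.06 + 3.49·0.00234) / 3.6 = 0.03466 mg/L.
Travel time t = 1.17e+04 m / 1.3 m/s = 9000 s = 0.1042 d.
C = 0.03466·exp(−0.70·0.1042) = 0.03466·0.9297 = 0.03222 mg/L.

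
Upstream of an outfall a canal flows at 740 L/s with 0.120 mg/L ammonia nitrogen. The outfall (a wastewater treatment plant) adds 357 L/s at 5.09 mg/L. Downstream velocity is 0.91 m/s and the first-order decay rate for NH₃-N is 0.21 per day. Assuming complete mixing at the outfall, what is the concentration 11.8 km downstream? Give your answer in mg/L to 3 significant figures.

1.68 mg/L

357 L/s = 0.357 m³/s.
740 L/s = 0.74 m³/s.
After complete mixing, C₀ = (0.357·5.09 + 0.74·0.12) / 1.097 = 1.737 mg/L.
Travel time t = 1.18e+04 m / 0.91 m/s = 1.297e+04 s = 0.1501 d.
C = 1.737·exp(−0.21·0.1501) = 1.737·0.969 = 1.683 mg/L.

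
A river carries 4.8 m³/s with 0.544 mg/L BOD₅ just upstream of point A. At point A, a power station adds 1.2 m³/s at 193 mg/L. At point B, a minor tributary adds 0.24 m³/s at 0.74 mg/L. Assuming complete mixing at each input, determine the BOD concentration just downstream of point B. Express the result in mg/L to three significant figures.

After input A: C = (4.8·0.544 + 1.2·193) / 6 = 39.04 mg/L.
After input B: C = (6·39.04 + 0.24·0.74) / 6.24 = 37.56 mg/L.

37.6 mg/L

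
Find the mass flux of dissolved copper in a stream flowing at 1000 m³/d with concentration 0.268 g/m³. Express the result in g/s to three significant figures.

0.00310 g/s

1000 m³/d = 0.01157 m³/s.
Mass flux = Q·C = 0.01157 m³/s × 0.268 g/m³ = 0.003102 g/s.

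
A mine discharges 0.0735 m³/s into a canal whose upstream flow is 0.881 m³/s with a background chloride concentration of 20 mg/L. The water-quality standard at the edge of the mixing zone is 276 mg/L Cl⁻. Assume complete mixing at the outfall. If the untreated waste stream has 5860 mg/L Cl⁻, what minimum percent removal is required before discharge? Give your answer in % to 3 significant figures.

Mass balance: 276·0.9545 = 0.0735·Cₑ + 0.881·20.
Cₑ = (263.4 − 17.62) / 0.0735 = 3345 mg/L.
Required removal = 1 − 3345/5860 = 42.93 %.

42.9 %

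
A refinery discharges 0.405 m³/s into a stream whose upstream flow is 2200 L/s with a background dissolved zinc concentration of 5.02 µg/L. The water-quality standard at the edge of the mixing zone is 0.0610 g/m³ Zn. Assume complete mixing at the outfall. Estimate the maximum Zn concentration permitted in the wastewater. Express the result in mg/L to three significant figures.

2200 L/s = 2.2 m³/s.
5.02 µg/L = 0.00502 mg/L.
Mass balance: 0.061·2.605 = 0.405·Cₑ + 2.2·0.00502.
Cₑ = (0.1589 − 0.01104) / 0.405 = 0.3651 mg/L.

0.365 mg/L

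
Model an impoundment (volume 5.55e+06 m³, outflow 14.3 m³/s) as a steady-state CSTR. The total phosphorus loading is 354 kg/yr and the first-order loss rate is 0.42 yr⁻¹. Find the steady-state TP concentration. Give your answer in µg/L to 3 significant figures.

0.780 µg/L

Outflow Q = 14.3 m³/s × 3.156e+07 s/yr = 4.513e+08 m³/yr.
Steady-state CSTR mass balance: W = Q·C + k·V·C, so C = W/(Q + kV).
Q + kV = 4.513e+08 + 0.42·5.55e+06 = 4.536e+08 m³/yr.
C = 354/4.536e+08 = 7.804e-07 kg/m³ = 0.0007804 mg/L = 0.7804 µg/L.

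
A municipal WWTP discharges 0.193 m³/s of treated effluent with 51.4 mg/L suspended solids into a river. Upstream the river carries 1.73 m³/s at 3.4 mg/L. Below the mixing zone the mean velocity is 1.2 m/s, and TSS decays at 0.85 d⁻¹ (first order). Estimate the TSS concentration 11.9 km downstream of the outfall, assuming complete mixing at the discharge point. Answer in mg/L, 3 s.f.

7.45 mg/L

After complete mixing, C₀ = (0.193·51.4 + 1.73·3.4) / 1.923 = 8.217 mg/L.
Travel time t = 1.19e+04 m / 1.2 m/s = 9917 s = 0.1148 d.
C = 8.217·exp(−0.85·0.1148) = 8.217·0.907 = 7.454 mg/L.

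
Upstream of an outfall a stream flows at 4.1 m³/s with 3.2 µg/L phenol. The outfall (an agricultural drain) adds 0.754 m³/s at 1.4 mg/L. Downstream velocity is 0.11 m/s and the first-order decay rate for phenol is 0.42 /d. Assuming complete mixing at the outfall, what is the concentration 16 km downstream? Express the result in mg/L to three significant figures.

0.109 mg/L

3.2 µg/L = 0.0032 mg/L.
After complete mixing, C₀ = (0.754·1.4 + 4.1·0.0032) / 4.854 = 0.2202 mg/L.
Travel time t = 1.6e+04 m / 0.11 m/s = 1.455e+05 s = 1.684 d.
C = 0.2202·exp(−0.42·1.684) = 0.2202·0.4931 = 0.1086 mg/L.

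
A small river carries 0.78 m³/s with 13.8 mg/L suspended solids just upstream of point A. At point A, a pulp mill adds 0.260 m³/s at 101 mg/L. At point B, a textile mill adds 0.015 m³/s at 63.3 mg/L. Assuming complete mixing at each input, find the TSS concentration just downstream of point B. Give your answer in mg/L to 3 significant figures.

36.0 mg/L

After input A: C = (0.78·13.8 + 0.26·101) / 1.04 = 35.6 mg/L.
After input B: C = (1.04·35.6 + 0.015·63.3) / 1.055 = 35.99 mg/L.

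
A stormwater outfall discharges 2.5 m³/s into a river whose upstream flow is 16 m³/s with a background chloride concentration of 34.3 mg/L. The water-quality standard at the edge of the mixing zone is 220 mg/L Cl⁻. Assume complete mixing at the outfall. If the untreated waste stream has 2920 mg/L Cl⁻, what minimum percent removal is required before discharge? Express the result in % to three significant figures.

Mass balance: 220·18.5 = 2.5·Cₑ + 16·34.3.
Cₑ = (4070 − 548.8) / 2.5 = 1408 mg/L.
Required removal = 1 − 1408/2920 = 51.76 %.

51.8 %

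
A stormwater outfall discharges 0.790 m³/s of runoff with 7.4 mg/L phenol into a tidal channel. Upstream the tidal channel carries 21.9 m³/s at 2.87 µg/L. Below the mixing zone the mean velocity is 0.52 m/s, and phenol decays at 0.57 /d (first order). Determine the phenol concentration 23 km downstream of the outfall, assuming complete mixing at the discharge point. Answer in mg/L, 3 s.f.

2.87 µg/L = 0.00287 mg/L.
After complete mixing, C₀ = (0.79·7.4 + 21.9·0.00287) / 22.69 = 0.2604 mg/L.
Travel time t = 2.3e+04 m / 0.52 m/s = 4.423e+04 s = 0.5119 d.
C = 0.2604·exp(−0.57·0.5119) = 0.2604·0.7469 = 0.1945 mg/L.

0.195 mg/L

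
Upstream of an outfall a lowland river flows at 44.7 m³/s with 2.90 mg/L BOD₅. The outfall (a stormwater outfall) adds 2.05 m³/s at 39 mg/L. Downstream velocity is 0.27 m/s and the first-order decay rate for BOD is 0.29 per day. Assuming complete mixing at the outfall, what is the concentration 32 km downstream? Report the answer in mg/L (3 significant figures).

3.01 mg/L

After complete mixing, C₀ = (2.05·39 + 44.7·2.9) / 46.75 = 4.483 mg/L.
Travel time t = 3.2e+04 m / 0.27 m/s = 1.185e+05 s = 1.372 d.
C = 4.483·exp(−0.29·1.372) = 4.483·0.6718 = 3.012 mg/L.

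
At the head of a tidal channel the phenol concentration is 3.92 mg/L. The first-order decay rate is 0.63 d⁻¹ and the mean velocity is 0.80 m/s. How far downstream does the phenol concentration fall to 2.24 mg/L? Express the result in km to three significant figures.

From C = C₀·e^(−kt), t = ln(C₀/C)/k = ln(3.92/2.24)/0.63 = 0.5596/0.63 = 0.8883 d.
Distance = v·t = 0.80 m/s × 7.675e+04 s = 6.14e+04 m = 61.4 km.

61.4 km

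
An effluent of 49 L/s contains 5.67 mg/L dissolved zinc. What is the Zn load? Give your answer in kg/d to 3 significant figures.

49 L/s = 0.049 m³/s.
Mass flux = Q·C = 0.049 m³/s × 5.67 g/m³ = 0.2778 g/s.
= 0.2778 g/s × 86.4 = 24 kg/d.

24.0 kg/d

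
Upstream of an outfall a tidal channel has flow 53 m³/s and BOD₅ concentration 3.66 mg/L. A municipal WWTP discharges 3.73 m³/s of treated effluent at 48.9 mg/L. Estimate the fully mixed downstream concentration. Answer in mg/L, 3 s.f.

Conservation of mass across the mixing zone: C = (3.73·48.9 + 53·3.66) / (3.73 + 53) = 376.4/56.73 = 6.635 mg/L.

6.63 mg/L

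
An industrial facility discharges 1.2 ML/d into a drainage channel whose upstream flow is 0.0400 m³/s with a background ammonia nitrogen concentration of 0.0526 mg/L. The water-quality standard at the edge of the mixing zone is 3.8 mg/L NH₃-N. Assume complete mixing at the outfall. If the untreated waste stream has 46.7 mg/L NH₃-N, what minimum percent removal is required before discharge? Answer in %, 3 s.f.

68.8 %

1.2 ML/d = 0.01389 m³/s.
Mass balance: 3.8·0.05389 = 0.01389·Cₑ + 0.04·0.0526.
Cₑ = (0.2048 − 0.002104) / 0.01389 = 14.59 mg/L.
Required removal = 1 − 14.59/46.7 = 68.75 %.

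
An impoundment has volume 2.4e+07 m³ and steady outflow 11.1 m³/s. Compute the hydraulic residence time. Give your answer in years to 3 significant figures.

0.0685 yr

Q = 11.1 m³/s × 3.156e+07 s/yr = 3.503e+08 m³/yr.
Hydraulic residence time τ = V/Q = 2.4e+07/3.503e+08 = 0.06851 yr.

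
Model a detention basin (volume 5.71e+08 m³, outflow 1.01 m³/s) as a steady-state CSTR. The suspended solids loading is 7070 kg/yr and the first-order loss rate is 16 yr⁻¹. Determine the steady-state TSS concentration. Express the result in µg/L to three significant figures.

Outflow Q = 1.01 m³/s × 3.156e+07 s/yr = 3.187e+07 m³/yr.
Steady-state CSTR mass balance: W = Q·C + k·V·C, so C = W/(Q + kV).
Q + kV = 3.187e+07 + 16·5.71e+08 = 9.168e+09 m³/yr.
C = 7070/9.168e+09 = 7.712e-07 kg/m³ = 0.0007712 mg/L = 0.7712 µg/L.

0.771 µg/L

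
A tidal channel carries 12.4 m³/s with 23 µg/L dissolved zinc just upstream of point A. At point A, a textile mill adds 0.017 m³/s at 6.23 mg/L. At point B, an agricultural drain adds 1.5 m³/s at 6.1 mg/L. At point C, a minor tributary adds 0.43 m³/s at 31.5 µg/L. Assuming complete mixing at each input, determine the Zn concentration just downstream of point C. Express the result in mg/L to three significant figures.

23 µg/L = 0.023 mg/L.
After input A: C = (12.4·0.023 + 0.017·6.23) / 12.42 = 0.0315 mg/L.
After input B: C = (12.42·0.0315 + 1.5·6.1) / 13.92 = 0.6856 mg/L.
31.5 µg/L = 0.0315 mg/L.
After input C: C = (13.92·0.6856 + 0.43·0.0315) / 14.35 = 0.666 mg/L.

0.666 mg/L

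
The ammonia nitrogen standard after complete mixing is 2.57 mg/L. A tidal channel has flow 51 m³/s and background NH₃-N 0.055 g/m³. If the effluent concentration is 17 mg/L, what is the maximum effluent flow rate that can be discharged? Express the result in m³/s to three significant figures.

Mass balance at complete mixing: C_std·(Q_w + Q_r) = Q_w·C_e + Q_r·C_b.
Rearranging, Q_w = Q_r·(C_std − C_b)/(C_e − C_std) = 51·(2.57 − 0.055) / (17 − 2.57) = 8.889 m³/s.

8.89 m³/s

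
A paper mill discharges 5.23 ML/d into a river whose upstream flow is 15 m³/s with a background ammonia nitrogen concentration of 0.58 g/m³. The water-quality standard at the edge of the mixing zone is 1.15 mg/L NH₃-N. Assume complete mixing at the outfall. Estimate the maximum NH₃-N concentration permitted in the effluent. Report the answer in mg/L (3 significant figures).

142 mg/L

5.23 ML/d = 0.06053 m³/s.
Mass balance: 1.15·15.06 = 0.06053·Cₑ + 15·0.58.
Cₑ = (17.32 − 8.7) / 0.06053 = 142.4 mg/L.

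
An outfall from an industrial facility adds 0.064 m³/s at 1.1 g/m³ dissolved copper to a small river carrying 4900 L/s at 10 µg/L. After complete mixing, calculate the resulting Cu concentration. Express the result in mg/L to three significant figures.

0.0241 mg/L

4900 L/s = 4.9 m³/s.
10 µg/L = 0.01 mg/L.
Flow-weighted mixing gives C = (0.064·1.1 + 4.9·0.01) / (0.064 + 4.9) = 0.1194/4.964 = 0.02405 mg/L.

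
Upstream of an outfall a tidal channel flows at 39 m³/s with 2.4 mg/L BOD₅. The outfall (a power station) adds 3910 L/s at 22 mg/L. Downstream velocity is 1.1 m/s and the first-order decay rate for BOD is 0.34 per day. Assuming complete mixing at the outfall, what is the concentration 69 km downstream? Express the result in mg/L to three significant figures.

3910 L/s = 3.91 m³/s.
After complete mixing, C₀ = (3.91·22 + 39·2.4) / 42.91 = 4.186 mg/L.
Travel time t = 6.9e+04 m / 1.1 m/s = 6.273e+04 s = 0.726 d.
C = 4.186·exp(−0.34·0.726) = 4.186·0.7813 = 3.27 mg/L.

3.27 mg/L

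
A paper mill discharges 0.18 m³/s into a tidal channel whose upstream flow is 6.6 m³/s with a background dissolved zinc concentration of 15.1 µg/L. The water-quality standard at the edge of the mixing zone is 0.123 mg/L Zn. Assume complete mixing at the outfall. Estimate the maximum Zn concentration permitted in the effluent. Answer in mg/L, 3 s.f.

15.1 µg/L = 0.0151 mg/L.
Mass balance: 0.123·6.78 = 0.18·Cₑ + 6.6·0.0151.
Cₑ = (0.8339 − 0.09966) / 0.18 = 4.079 mg/L.

4.08 mg/L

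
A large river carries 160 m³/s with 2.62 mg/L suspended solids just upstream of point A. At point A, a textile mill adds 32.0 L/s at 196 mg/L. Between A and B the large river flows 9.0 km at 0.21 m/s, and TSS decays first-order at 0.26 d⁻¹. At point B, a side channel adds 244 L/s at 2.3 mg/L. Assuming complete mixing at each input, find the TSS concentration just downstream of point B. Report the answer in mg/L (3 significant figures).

2.34 mg/L

32.0 L/s = 0.032 m³/s.
After input A: C = (160·2.62 + 0.032·196) / 160 = 2.659 mg/L.
Over the 9.0 km reach to input B (t = 4.286e+04 s = 0.496 d), decay gives C = 2.659·exp(−0.26·0.496) = 2.337 mg/L.
244 L/s = 0.244 m³/s.
After input B: C = (160·2.337 + 0.244·2.3) / 160.3 = 2.337 mg/L.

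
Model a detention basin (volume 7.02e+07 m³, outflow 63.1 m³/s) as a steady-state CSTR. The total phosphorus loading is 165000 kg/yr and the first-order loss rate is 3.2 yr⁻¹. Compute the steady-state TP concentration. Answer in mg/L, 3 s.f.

Outflow Q = 63.1 m³/s × 3.156e+07 s/yr = 1.991e+09 m³/yr.
Steady-state CSTR mass balance: W = Q·C + k·V·C, so C = W/(Q + kV).
Q + kV = 1.991e+09 + 3.2·7.02e+07 = 2.216e+09 m³/yr.
C = 165000/2.216e+09 = 7.446e-05 kg/m³ = 0.07446 mg/L.

0.0745 mg/L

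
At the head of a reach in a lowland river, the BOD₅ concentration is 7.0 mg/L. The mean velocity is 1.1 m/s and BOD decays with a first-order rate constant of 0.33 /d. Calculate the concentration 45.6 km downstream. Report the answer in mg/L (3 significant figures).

5.97 mg/L

Travel time t = 45.6 km / 1.1 m/s = 4.56e+04/1.1 = 4.145e+04 s = 0.4798 d.
First-order decay: C = 7.0·exp(−0.33·0.4798) = 7.0·0.8536 = 5.975 mg/L.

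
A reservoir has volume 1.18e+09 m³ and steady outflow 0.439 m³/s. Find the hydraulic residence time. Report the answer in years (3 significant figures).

85.2 yr

Q = 0.439 m³/s × 3.156e+07 s/yr = 1.385e+07 m³/yr.
Hydraulic residence time τ = V/Q = 1.18e+09/1.385e+07 = 85.18 yr.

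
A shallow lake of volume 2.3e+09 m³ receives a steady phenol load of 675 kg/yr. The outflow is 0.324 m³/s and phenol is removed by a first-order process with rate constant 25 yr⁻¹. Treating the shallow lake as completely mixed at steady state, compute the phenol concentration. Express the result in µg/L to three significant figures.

Outflow Q = 0.324 m³/s × 3.156e+07 s/yr = 1.022e+07 m³/yr.
Steady-state CSTR mass balance: W = Q·C + k·V·C, so C = W/(Q + kV).
Q + kV = 1.022e+07 + 25·2.3e+09 = 5.751e+10 m³/yr.
C = 675/5.751e+10 = 1.174e-08 kg/m³ = 1.174e-05 mg/L = 0.01174 µg/L.

0.0117 µg/L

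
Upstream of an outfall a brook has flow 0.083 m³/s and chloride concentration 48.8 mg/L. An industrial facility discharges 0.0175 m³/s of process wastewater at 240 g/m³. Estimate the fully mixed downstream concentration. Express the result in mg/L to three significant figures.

Flow-weighted mixing gives C = (0.0175·240 + 0.083·48.8) / (0.0175 + 0.083) = 8.25/0.1005 = 82.09 mg/L.

82.1 mg/L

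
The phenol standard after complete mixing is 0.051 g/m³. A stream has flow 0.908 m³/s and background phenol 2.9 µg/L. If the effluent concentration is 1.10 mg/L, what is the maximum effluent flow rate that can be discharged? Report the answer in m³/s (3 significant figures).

2.9 µg/L = 0.0029 mg/L.
Mass balance at complete mixing: C_std·(Q_w + Q_r) = Q_w·C_e + Q_r·C_b.
Rearranging, Q_w = Q_r·(C_std − C_b)/(C_e − C_std) = 0.908·(0.051 − 0.0029) / (1.1 − 0.051) = 0.04163 m³/s.

0.0416 m³/s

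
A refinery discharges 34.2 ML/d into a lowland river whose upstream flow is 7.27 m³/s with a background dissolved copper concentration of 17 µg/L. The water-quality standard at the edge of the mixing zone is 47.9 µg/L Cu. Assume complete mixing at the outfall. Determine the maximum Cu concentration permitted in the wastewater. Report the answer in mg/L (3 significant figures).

0.615 mg/L

34.2 ML/d = 0.3958 m³/s.
17 µg/L = 0.017 mg/L.
47.9 µg/L = 0.0479 mg/L.
Mass balance: 0.0479·7.666 = 0.3958·Cₑ + 7.27·0.017.
Cₑ = (0.3672 − 0.1236) / 0.3958 = 0.6154 mg/L.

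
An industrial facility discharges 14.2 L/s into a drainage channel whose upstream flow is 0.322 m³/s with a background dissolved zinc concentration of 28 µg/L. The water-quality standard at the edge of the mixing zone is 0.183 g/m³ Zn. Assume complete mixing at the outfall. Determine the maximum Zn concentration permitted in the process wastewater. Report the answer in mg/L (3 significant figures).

3.70 mg/L

14.2 L/s = 0.0142 m³/s.
28 µg/L = 0.028 mg/L.
Mass balance: 0.183·0.3362 = 0.0142·Cₑ + 0.322·0.028.
Cₑ = (0.06152 − 0.009016) / 0.0142 = 3.698 mg/L.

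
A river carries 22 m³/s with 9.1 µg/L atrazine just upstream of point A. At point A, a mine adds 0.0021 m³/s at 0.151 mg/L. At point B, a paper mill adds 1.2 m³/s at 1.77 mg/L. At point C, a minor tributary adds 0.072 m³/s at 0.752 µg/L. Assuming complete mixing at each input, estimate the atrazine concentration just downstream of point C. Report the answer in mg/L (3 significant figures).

9.1 µg/L = 0.0091 mg/L.
After input A: C = (22·0.0091 + 0.0021·0.151) / 22 = 0.009114 mg/L.
After input B: C = (22·0.009114 + 1.2·1.77) / 23.2 = 0.1002 mg/L.
0.752 µg/L = 0.000752 mg/L.
After input C: C = (23.2·0.1002 + 0.072·0.000752) / 23.27 = 0.09988 mg/L.

0.0999 mg/L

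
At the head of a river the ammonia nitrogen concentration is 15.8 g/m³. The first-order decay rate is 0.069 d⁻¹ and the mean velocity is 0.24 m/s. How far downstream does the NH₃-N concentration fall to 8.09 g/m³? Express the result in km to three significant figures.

201 km

From C = C₀·e^(−kt), t = ln(C₀/C)/k = ln(15.8/8.09)/0.069 = 0.6694/0.069 = 9.701 d.
Distance = v·t = 0.24 m/s × 8.382e+05 s = 2.012e+05 m = 201.2 km.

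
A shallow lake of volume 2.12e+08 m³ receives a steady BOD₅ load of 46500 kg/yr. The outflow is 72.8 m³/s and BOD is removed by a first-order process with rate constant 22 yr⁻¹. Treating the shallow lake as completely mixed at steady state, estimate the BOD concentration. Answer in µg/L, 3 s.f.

6.68 µg/L

Outflow Q = 72.8 m³/s × 3.156e+07 s/yr = 2.297e+09 m³/yr.
Steady-state CSTR mass balance: W = Q·C + k·V·C, so C = W/(Q + kV).
Q + kV = 2.297e+09 + 22·2.12e+08 = 6.961e+09 m³/yr.
C = 46500/6.961e+09 = 6.68e-06 kg/m³ = 0.00668 mg/L = 6.68 µg/L.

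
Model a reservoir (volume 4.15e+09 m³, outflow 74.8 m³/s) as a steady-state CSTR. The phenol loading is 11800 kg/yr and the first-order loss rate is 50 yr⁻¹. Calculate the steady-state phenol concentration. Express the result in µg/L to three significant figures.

0.0562 µg/L

Outflow Q = 74.8 m³/s × 3.156e+07 s/yr = 2.361e+09 m³/yr.
Steady-state CSTR mass balance: W = Q·C + k·V·C, so C = W/(Q + kV).
Q + kV = 2.361e+09 + 50·4.15e+09 = 2.099e+11 m³/yr.
C = 11800/2.099e+11 = 5.623e-08 kg/m³ = 5.623e-05 mg/L = 0.05623 µg/L.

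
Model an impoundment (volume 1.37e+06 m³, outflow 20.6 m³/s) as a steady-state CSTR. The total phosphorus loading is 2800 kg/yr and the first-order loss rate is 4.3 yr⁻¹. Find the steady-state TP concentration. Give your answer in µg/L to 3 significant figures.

Outflow Q = 20.6 m³/s × 3.156e+07 s/yr = 6.501e+08 m³/yr.
Steady-state CSTR mass balance: W = Q·C + k·V·C, so C = W/(Q + kV).
Q + kV = 6.501e+08 + 4.3·1.37e+06 = 6.56e+08 m³/yr.
C = 2800/6.56e+08 = 4.268e-06 kg/m³ = 0.004268 mg/L = 4.268 µg/L.

4.27 µg/L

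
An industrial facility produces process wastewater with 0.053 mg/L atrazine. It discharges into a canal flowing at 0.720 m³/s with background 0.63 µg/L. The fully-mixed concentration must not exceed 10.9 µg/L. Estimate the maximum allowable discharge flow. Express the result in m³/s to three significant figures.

0.176 m³/s

0.63 µg/L = 0.00063 mg/L.
10.9 µg/L = 0.0109 mg/L.
Mass balance at complete mixing: C_std·(Q_w + Q_r) = Q_w·C_e + Q_r·C_b.
Rearranging, Q_w = Q_r·(C_std − C_b)/(C_e − C_std) = 0.720·(0.0109 − 0.00063) / (0.053 − 0.0109) = 0.1756 m³/s.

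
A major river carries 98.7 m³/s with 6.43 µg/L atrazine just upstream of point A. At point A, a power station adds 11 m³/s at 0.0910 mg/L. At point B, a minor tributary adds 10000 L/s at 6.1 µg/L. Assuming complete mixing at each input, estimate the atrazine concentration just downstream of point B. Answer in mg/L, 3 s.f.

0.0142 mg/L

6.43 µg/L = 0.00643 mg/L.
After input A: C = (98.7·0.00643 + 11·0.091) / 109.7 = 0.01491 mg/L.
10000 L/s = 10 m³/s.
6.1 µg/L = 0.0061 mg/L.
After input B: C = (109.7·0.01491 + 10·0.0061) / 119.7 = 0.01417 mg/L.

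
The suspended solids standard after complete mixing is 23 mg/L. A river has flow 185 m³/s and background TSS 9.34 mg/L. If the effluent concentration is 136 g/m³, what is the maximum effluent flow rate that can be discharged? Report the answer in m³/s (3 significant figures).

22.4 m³/s

Mass balance at complete mixing: C_std·(Q_w + Q_r) = Q_w·C_e + Q_r·C_b.
Rearranging, Q_w = Q_r·(C_std − C_b)/(C_e − C_std) = 185·(23 − 9.34) / (136 − 23) = 22.36 m³/s.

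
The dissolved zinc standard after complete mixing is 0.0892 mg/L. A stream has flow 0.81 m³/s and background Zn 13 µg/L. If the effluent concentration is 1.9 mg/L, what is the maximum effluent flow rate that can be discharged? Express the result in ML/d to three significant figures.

13 µg/L = 0.013 mg/L.
Mass balance at complete mixing: C_std·(Q_w + Q_r) = Q_w·C_e + Q_r·C_b.
Rearranging, Q_w = Q_r·(C_std − C_b)/(C_e − C_std) = 0.81·(0.0892 − 0.013) / (1.9 − 0.0892) = 0.03409 m³/s.
= 2.945 ML/d.

2.94 ML/d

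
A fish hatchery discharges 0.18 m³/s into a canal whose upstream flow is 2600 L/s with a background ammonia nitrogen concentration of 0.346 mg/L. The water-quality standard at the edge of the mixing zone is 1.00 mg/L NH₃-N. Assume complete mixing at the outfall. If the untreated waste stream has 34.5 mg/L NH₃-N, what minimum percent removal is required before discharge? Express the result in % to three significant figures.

2600 L/s = 2.6 m³/s.
Mass balance: 1·2.78 = 0.18·Cₑ + 2.6·0.346.
Cₑ = (2.78 − 0.8996) / 0.18 = 10.45 mg/L.
Required removal = 1 − 10.45/34.5 = 69.72 %.

69.7 %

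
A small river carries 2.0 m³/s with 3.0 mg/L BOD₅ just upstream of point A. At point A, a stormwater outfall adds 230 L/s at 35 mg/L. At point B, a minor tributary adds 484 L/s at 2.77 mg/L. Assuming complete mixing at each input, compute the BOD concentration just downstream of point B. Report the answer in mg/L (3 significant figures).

230 L/s = 0.23 m³/s.
After input A: C = (2·3 + 0.23·35) / 2.23 = 6.3 mg/L.
484 L/s = 0.484 m³/s.
After input B: C = (2.23·6.3 + 0.484·2.77) / 2.714 = 5.671 mg/L.

5.67 mg/L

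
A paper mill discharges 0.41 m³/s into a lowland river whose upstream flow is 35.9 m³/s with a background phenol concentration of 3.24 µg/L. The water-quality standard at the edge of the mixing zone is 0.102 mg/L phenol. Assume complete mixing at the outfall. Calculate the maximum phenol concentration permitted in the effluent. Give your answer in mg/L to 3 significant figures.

3.24 µg/L = 0.00324 mg/L.
Mass balance: 0.102·36.31 = 0.41·Cₑ + 35.9·0.00324.
Cₑ = (3.704 − 0.1163) / 0.41 = 8.75 mg/L.

8.75 mg/L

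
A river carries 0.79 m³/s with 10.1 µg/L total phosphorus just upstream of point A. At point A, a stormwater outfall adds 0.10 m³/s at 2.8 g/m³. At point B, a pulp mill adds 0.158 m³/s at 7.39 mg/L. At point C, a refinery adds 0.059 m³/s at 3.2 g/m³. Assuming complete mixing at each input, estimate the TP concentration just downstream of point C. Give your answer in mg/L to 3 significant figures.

1.49 mg/L

10.1 µg/L = 0.0101 mg/L.
After input A: C = (0.79·0.0101 + 0.1·2.8) / 0.89 = 0.3236 mg/L.
After input B: C = (0.89·0.3236 + 0.158·7.39) / 1.048 = 1.389 mg/L.
After input C: C = (1.048·1.389 + 0.059·3.2) / 1.107 = 1.485 mg/L.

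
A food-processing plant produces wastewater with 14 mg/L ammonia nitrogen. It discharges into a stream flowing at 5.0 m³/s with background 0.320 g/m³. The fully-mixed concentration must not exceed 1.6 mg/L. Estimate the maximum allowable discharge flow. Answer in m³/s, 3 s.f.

0.516 m³/s

Mass balance at complete mixing: C_std·(Q_w + Q_r) = Q_w·C_e + Q_r·C_b.
Rearranging, Q_w = Q_r·(C_std − C_b)/(C_e − C_std) = 5.0·(1.6 − 0.32) / (14 − 1.6) = 0.5161 m³/s.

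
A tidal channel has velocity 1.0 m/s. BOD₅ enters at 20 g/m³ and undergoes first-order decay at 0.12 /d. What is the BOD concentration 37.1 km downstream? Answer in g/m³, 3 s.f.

19.0 g/m³

Travel time t = 37.1 km / 1.0 m/s = 3.71e+04/1.0 = 3.71e+04 s = 0.4294 d.
First-order decay: C = 20·exp(−0.12·0.4294) = 20·0.9498 = 19 g/m³.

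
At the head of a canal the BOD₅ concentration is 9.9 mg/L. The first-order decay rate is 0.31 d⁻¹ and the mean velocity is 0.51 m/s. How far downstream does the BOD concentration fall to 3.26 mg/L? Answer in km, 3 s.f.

From C = C₀·e^(−kt), t = ln(C₀/C)/k = ln(9.9/3.26)/0.31 = 1.111/0.31 = 3.583 d.
Distance = v·t = 0.51 m/s × 3.096e+05 s = 1.579e+05 m = 157.9 km.

158 km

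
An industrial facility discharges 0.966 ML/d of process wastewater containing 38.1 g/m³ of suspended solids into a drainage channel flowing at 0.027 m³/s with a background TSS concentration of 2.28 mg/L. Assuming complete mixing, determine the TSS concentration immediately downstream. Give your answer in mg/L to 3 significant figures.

0.966 ML/d = 0.01118 m³/s.
Conservation of mass across the mixing zone: C = (0.01118·38.1 + 0.027·2.28) / (0.01118 + 0.027) = 0.4875/0.03818 = 12.77 mg/L.

12.8 mg/L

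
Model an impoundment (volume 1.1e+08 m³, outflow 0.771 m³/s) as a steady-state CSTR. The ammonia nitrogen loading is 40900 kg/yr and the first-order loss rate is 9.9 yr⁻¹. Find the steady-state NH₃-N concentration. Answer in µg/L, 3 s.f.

Outflow Q = 0.771 m³/s × 3.156e+07 s/yr = 2.433e+07 m³/yr.
Steady-state CSTR mass balance: W = Q·C + k·V·C, so C = W/(Q + kV).
Q + kV = 2.433e+07 + 9.9·1.1e+08 = 1.113e+09 m³/yr.
C = 40900/1.113e+09 = 3.674e-05 kg/m³ = 0.03674 mg/L = 36.74 µg/L.

36.7 µg/L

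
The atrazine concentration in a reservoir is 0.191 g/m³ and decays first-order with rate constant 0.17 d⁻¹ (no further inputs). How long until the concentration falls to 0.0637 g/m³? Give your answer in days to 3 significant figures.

6.46 d

t = ln(C₀/C)/k = ln(0.191/0.0637)/0.17 = 1.098/0.17 = 6.459 d.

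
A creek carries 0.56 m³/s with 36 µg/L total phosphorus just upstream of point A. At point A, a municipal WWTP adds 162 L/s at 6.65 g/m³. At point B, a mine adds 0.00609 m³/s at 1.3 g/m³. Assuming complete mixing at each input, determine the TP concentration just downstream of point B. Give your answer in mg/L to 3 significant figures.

36 µg/L = 0.036 mg/L.
162 L/s = 0.162 m³/s.
After input A: C = (0.56·0.036 + 0.162·6.65) / 0.722 = 1.52 mg/L.
After input B: C = (0.722·1.52 + 0.00609·1.3) / 0.7281 = 1.518 mg/L.

1.52 mg/L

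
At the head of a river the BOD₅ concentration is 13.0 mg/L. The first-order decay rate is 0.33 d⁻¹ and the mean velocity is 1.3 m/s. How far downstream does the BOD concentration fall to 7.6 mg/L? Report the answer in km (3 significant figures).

From C = C₀·e^(−kt), t = ln(C₀/C)/k = ln(13.0/7.6)/0.33 = 0.5368/0.33 = 1.627 d.
Distance = v·t = 1.3 m/s × 1.405e+05 s = 1.827e+05 m = 182.7 km.

183 km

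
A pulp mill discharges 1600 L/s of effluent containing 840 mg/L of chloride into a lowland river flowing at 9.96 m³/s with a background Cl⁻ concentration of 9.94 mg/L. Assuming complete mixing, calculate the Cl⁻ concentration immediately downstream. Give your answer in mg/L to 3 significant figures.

125 mg/L

1600 L/s = 1.6 m³/s.
Conservation of mass across the mixing zone: C = (1.6·840 + 9.96·9.94) / (1.6 + 9.96) = 1443/11.56 = 124.8 mg/L.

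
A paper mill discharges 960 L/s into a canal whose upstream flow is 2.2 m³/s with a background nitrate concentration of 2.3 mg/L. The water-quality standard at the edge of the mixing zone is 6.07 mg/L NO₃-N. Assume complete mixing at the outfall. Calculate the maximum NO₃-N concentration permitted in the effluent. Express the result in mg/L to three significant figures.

960 L/s = 0.96 m³/s.
Mass balance: 6.07·3.16 = 0.96·Cₑ + 2.2·2.3.
Cₑ = (19.18 − 5.06) / 0.96 = 14.71 mg/L.

14.7 mg/L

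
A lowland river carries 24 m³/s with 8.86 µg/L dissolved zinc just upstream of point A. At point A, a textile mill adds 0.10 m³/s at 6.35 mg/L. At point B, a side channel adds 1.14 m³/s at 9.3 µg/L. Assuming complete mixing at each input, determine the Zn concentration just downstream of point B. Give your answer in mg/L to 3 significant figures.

8.86 µg/L = 0.00886 mg/L.
After input A: C = (24·0.00886 + 0.1·6.35) / 24.1 = 0.03517 mg/L.
9.3 µg/L = 0.0093 mg/L.
After input B: C = (24.1·0.03517 + 1.14·0.0093) / 25.24 = 0.034 mg/L.

0.0340 mg/L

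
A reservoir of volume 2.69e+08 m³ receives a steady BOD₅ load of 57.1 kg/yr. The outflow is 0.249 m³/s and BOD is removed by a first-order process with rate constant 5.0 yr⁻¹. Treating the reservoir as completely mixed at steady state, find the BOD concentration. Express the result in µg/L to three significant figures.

Outflow Q = 0.249 m³/s × 3.156e+07 s/yr = 7.858e+06 m³/yr.
Steady-state CSTR mass balance: W = Q·C + k·V·C, so C = W/(Q + kV).
Q + kV = 7.858e+06 + 5.0·2.69e+08 = 1.353e+09 m³/yr.
C = 57.1/1.353e+09 = 4.221e-08 kg/m³ = 4.221e-05 mg/L = 0.04221 µg/L.

0.0422 µg/L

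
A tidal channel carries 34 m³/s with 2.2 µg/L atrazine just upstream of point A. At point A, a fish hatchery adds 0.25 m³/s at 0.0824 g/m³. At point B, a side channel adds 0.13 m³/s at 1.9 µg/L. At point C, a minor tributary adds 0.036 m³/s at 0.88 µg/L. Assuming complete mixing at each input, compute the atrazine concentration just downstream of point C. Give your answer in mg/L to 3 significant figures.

2.2 µg/L = 0.0022 mg/L.
After input A: C = (34·0.0022 + 0.25·0.0824) / 34.25 = 0.002785 mg/L.
1.9 µg/L = 0.0019 mg/L.
After input B: C = (34.25·0.002785 + 0.13·0.0019) / 34.38 = 0.002782 mg/L.
0.88 µg/L = 0.00088 mg/L.
After input C: C = (34.38·0.002782 + 0.036·0.00088) / 34.42 = 0.00278 mg/L.

0.00278 mg/L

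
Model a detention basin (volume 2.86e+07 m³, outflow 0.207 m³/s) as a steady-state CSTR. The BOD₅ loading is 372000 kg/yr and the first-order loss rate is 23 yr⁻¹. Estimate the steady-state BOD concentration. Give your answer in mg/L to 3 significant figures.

Outflow Q = 0.207 m³/s × 3.156e+07 s/yr = 6.532e+06 m³/yr.
Steady-state CSTR mass balance: W = Q·C + k·V·C, so C = W/(Q + kV).
Q + kV = 6.532e+06 + 23·2.86e+07 = 6.643e+08 m³/yr.
C = 372000/6.643e+08 = 0.00056 kg/m³ = 0.56 mg/L.

0.560 mg/L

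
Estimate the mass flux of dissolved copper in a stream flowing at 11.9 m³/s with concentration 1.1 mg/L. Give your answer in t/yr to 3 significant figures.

413 t/yr

Mass flux = Q·C = 11.9 m³/s × 1.1 g/m³ = 13.09 g/s.
= 13.09 g/s × 31.56 = 413.1 t/yr.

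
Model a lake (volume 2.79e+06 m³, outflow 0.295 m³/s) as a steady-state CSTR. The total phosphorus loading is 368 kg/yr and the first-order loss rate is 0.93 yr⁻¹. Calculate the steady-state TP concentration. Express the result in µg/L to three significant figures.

Outflow Q = 0.295 m³/s × 3.156e+07 s/yr = 9.309e+06 m³/yr.
Steady-state CSTR mass balance: W = Q·C + k·V·C, so C = W/(Q + kV).
Q + kV = 9.309e+06 + 0.93·2.79e+06 = 1.19e+07 m³/yr.
C = 368/1.19e+07 = 3.091e-05 kg/m³ = 0.03091 mg/L = 30.91 µg/L.

30.9 µg/L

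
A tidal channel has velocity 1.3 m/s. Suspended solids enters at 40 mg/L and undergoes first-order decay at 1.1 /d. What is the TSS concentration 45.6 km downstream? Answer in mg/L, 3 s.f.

25.6 mg/L

Travel time t = 45.6 km / 1.3 m/s = 4.56e+04/1.3 = 3.508e+04 s = 0.406 d.
First-order decay: C = 40·exp(−1.1·0.406) = 40·0.6398 = 25.59 mg/L.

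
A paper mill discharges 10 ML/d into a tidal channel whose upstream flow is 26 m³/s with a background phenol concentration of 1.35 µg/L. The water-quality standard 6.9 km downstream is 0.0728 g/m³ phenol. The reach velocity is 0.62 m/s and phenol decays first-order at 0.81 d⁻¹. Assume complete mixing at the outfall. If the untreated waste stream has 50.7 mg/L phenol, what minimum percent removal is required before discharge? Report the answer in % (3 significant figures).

64.6 %

10 ML/d = 0.1157 m³/s.
1.35 µg/L = 0.00135 mg/L.
Travel time to the compliance point: t = 6900/0.62 = 1.113e+04 s = 0.1288 d; decay factor exp(−0.81·0.1288) = 0.9009.
So the concentration just after mixing may be at most 0.0728/0.9009 = 0.08081 mg/L.
Mass balance: 0.08081·26.12 = 0.1157·Cₑ + 26·0.00135.
Cₑ = (2.11 − 0.0351) / 0.1157 = 17.93 mg/L.
Required removal = 1 − 17.93/50.7 = 64.64 %.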